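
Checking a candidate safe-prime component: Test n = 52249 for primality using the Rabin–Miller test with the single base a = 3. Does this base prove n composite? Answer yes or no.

no

n − 1 = 52248 = 2^3 · 6531, so s = 3 and d = 6531.
Repeated squaring mod 52249: 3^1 ≡ 3, 3^2 ≡ 9, 3^4 ≡ 81, 3^8 ≡ 6561, 3^16 ≡ 45794, 3^32 ≡ 24572, 3^64 ≡ 45989, 3^128 ≡ 850, 3^256 ≡ 43263, 3^512 ≡ 23491, 3^1024 ≡ 25392, 3^2048 ≡ 1004, 3^4096 ≡ 15285.
6531 = 4096 + 2048 + 256 + 128 + 2 + 1, so 3^6531 ≡ 15285·1004·43263·850·9·3 ≡ 52248 (mod 52249).
x_0 = 3^6531 mod 52249 = 52248.
x_0 = 52248 ≡ −1, so 3 is not a witness.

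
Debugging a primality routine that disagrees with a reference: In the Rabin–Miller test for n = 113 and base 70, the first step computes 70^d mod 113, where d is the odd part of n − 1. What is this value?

n − 1 = 112 = 2^4 · 7, so s = 4 and d = 7.
Repeated squaring mod 113: 70^1 ≡ 70, 70^2 ≡ 41, 70^4 ≡ 99.
7 = 4 + 2 + 1, so 70^7 ≡ 99·41·70 ≡ 48 (mod 113).

48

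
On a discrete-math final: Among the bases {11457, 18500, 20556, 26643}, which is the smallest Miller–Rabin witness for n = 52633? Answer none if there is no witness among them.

n − 1 = 52632 = 2^3 · 6579, so s = 3 and d = 6579.
Base 11457: x_0 = 11457^6579 mod 52633 = 52632. x_0 = 52632 ≡ −1, so 11457 is not a witness.
Base 18500: x_0 = 18500^6579 mod 52633 = 36875. x_0 is neither 1 nor 52632, so continue squaring. x_1 = 36875^2 mod 52633 = 44703. x_2 = 44703^2 mod 52633 = 41098. Reached i = s−1 = 2 without hitting −1: 18500 is a Miller–Rabin witness and 52633 is composite.
Base 20556: x_0 = 20556^6579 mod 52633 = 51913. x_0 is neither 1 nor 52632, so continue squaring. x_1 = 51913^2 mod 52633 = 44703. x_2 = 44703^2 mod 52633 = 41098. Reached i = s−1 = 2 without hitting −1: 20556 is a Miller–Rabin witness and 52633 is composite.
Base 26643: x_0 = 26643^6579 mod 52633 = 15037. x_0 is neither 1 nor 52632, so continue squaring. x_1 = 15037^2 mod 52633 = 1. x_1 = 1 but x_0 ≠ ±1, a nontrivial square root of 1 — 26643 is a witness and 52633 is composite.
The smallest witness among the given bases is 18500.

18500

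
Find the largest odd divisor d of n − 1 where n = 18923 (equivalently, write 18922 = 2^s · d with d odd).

Halving: 18922 → 9461; 9461 is odd.
So 18922 = 2^1 · 9461.

9461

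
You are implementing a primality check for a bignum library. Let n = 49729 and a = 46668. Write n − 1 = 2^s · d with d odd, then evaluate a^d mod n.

n − 1 = 49728 = 2^6 · 777, so s = 6 and d = 777.
46668^777 mod 49729 = 40808.

40808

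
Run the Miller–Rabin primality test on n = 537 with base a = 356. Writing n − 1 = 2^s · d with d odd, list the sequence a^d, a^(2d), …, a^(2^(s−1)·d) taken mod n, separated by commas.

n − 1 = 536 = 2^3 · 67, so s = 3 and d = 67.
x_0 = 356^67 mod 537 = 440.
x_1 = 440^2 mod 537 = 280.
x_2 = 280^2 mod 537 = 535.

440, 280, 535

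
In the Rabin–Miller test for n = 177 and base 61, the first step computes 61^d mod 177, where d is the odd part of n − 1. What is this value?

n − 1 = 176 = 2^4 · 11, so s = 4 and d = 11.
61^11 mod 177 = 160.

160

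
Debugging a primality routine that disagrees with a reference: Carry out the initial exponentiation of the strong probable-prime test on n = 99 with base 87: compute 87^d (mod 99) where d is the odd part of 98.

n − 1 = 98 = 2^1 · 49, so s = 1 and d = 49.
Repeated squaring mod 99: 87^1 ≡ 87, 87^2 ≡ 45, 87^4 ≡ 45, 87^8 ≡ 45, 87^16 ≡ 45, 87^32 ≡ 45.
49 = 32 + 16 + 1, so 87^49 ≡ 45·45·87 ≡ 54 (mod 99).

54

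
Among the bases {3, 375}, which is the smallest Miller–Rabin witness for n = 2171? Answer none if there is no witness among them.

3

n − 1 = 2170 = 2^1 · 1085, so s = 1 and d = 1085.
Base 3: x_0 = 3^1085 mod 2171 = 61. x_0 ∉ {1, 2170} and s = 1, so 3 is a Miller–Rabin witness and 2171 is composite.
Base 375: x_0 = 375^1085 mod 2171 = 2009. x_0 ∉ {1, 2170} and s = 1, so 375 is a Miller–Rabin witness and 2171 is composite.
The smallest witness among the given bases is 3.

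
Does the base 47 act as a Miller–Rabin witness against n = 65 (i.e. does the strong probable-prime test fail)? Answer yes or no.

no

n − 1 = 64 = 2^6 · 1, so s = 6 and d = 1.
x_0 = 47^1 mod 65 = 47.
x_0 is neither 1 nor 64, so continue squaring.
x_1 = 47^2 mod 65 = 64.
x_1 ≡ −1, so 47 is not a witness.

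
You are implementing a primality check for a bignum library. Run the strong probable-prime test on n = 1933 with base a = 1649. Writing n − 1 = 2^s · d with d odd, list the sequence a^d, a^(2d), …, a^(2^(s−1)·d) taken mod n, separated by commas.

n − 1 = 1932 = 2^2 · 483, so s = 2 and d = 483.
x_0 = 1649^483 mod 1933 = 1.
x_1 = 1^2 mod 1933 = 1.

1, 1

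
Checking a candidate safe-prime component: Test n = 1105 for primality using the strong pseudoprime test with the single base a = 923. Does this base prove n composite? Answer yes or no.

n − 1 = 1104 = 2^4 · 69, so s = 4 and d = 69.
x_0 = 923^69 mod 1105 = 728.
x_0 is neither 1 nor 1104, so continue squaring.
x_1 = 728^2 mod 1105 = 689.
x_2 = 689^2 mod 1105 = 676.
x_3 = 676^2 mod 1105 = 611.
Reached i = s−1 = 3 without hitting −1: 923 is a Miller–Rabin witness and 1105 is composite.

yes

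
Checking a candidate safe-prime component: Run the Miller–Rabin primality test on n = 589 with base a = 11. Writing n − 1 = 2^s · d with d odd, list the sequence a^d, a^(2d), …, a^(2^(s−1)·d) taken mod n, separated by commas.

77, 39

n − 1 = 588 = 2^2 · 147, so s = 2 and d = 147.
x_0 = 11^147 mod 589 = 77.
x_1 = 77^2 mod 589 = 39.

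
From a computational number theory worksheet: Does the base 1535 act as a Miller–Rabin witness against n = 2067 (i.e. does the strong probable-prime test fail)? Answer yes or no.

n − 1 = 2066 = 2^1 · 1033, so s = 1 and d = 1033.
Repeated squaring mod 2067: 1535^1 ≡ 1535, 1535^2 ≡ 1912, 1535^4 ≡ 1288, 1535^8 ≡ 1210, 1535^16 ≡ 664, 1535^32 ≡ 625, 1535^64 ≡ 2029, 1535^128 ≡ 1444, 1535^256 ≡ 1600, 1535^512 ≡ 1054, 1535^1024 ≡ 937.
1033 = 1024 + 8 + 1, so 1535^1033 ≡ 937·1210·1535 ≡ 1496 (mod 2067).
x_0 = 1535^1033 mod 2067 = 1496.
x_0 ∉ {1, 2066} and s = 1, so 1535 is a Miller–Rabin witness and 2067 is composite.

yes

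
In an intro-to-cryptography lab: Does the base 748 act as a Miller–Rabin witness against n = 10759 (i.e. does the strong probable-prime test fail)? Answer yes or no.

yes

n − 1 = 10758 = 2^1 · 5379, so s = 1 and d = 5379.
Repeated squaring mod 10759: 748^1 ≡ 748, 748^2 ≡ 36, 748^4 ≡ 1296, 748^8 ≡ 1212, 748^16 ≡ 5720, 748^32 ≡ 281, 748^64 ≡ 3648, 748^128 ≡ 9780, 748^256 ≡ 890, 748^512 ≡ 6693, 748^1024 ≡ 6532, 748^2048 ≡ 7589, 748^4096 ≡ 10753.
5379 = 4096 + 1024 + 256 + 2 + 1, so 748^5379 ≡ 10753·6532·890·36·748 ≡ 4598 (mod 10759).
x_0 = 748^5379 mod 10759 = 4598.
x_0 ∉ {1, 10758} and s = 1, so 748 is a Miller–Rabin witness and 10759 is composite.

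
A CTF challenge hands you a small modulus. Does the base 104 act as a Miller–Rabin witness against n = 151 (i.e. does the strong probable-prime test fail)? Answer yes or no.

no

n − 1 = 150 = 2^1 · 75, so s = 1 and d = 75.
x_0 = 104^75 mod 151 = 150.
x_0 = 150 ≡ −1, so 104 is not a witness.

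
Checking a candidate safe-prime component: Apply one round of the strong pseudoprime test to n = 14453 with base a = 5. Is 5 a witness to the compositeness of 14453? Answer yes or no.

n − 1 = 14452 = 2^2 · 3613, so s = 2 and d = 3613.
x_0 = 5^3613 mod 14453 = 1911.
x_0 is neither 1 nor 14452, so continue squaring.
x_1 = 1911^2 mod 14453 = 9765.
Reached i = s−1 = 1 without hitting −1: 5 is a Miller–Rabin witness and 14453 is composite.

yes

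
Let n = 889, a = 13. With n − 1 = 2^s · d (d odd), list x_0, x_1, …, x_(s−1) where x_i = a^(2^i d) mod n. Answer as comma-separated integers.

76, 442, 673

n − 1 = 888 = 2^3 · 111, so s = 3 and d = 111.
x_0 = 13^111 mod 889 = 76.
x_1 = 76^2 mod 889 = 442.
x_2 = 442^2 mod 889 = 673.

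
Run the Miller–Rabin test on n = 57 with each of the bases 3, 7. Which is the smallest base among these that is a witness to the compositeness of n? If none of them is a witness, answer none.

n − 1 = 56 = 2^3 · 7, so s = 3 and d = 7.
Base 3: x_0 = 3^7 mod 57 = 21. x_0 is neither 1 nor 56, so continue squaring. x_1 = 21^2 mod 57 = 42. x_2 = 42^2 mod 57 = 54. Reached i = s−1 = 2 without hitting −1: 3 is a Miller–Rabin witness and 57 is composite.
Base 7: x_0 = 7^7 mod 57 = 7. x_0 is neither 1 nor 56, so continue squaring. x_1 = 7^2 mod 57 = 49. x_2 = 49^2 mod 57 = 7. Reached i = s−1 = 2 without hitting −1: 7 is a Miller–Rabin witness and 57 is composite.
The smallest witness among the given bases is 3.

3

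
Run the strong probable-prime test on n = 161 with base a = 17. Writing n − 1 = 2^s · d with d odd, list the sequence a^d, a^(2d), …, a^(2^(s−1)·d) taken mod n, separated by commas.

n − 1 = 160 = 2^5 · 5, so s = 5 and d = 5.
x_0 = 17^5 mod 161 = 159.
x_1 = 159^2 mod 161 = 4.
x_2 = 4^2 mod 161 = 16.
x_3 = 16^2 mod 161 = 95.
x_4 = 95^2 mod 161 = 9.

159, 4, 16, 95, 9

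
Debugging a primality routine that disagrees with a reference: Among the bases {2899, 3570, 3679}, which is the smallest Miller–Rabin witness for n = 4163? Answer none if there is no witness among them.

2899

n − 1 = 4162 = 2^1 · 2081, so s = 1 and d = 2081.
Base 2899: x_0 = 2899^2081 mod 4163 = 2301. x_0 ∉ {1, 4162} and s = 1, so 2899 is a Miller–Rabin witness and 4163 is composite.
Base 3570: x_0 = 3570^2081 mod 4163 = 1792. x_0 ∉ {1, 4162} and s = 1, so 3570 is a Miller–Rabin witness and 4163 is composite.
Base 3679: x_0 = 3679^2081 mod 4163 = 3679. x_0 ∉ {1, 4162} and s = 1, so 3679 is a Miller–Rabin witness and 4163 is composite.
The smallest witness among the given bases is 2899.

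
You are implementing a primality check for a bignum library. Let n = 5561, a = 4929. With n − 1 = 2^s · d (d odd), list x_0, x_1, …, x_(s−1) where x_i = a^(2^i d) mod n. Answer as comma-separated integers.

1906, 1503, 1243

n − 1 = 5560 = 2^3 · 695, so s = 3 and d = 695.
x_0 = 4929^695 mod 5561 = 1906.
x_1 = 1906^2 mod 5561 = 1503.
x_2 = 1503^2 mod 5561 = 1243.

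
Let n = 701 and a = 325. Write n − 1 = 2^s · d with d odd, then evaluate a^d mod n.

n − 1 = 700 = 2^2 · 175, so s = 2 and d = 175.
325^175 mod 701 = 1.

1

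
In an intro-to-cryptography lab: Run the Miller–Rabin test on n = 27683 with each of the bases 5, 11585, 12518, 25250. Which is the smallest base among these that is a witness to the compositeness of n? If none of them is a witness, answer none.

n − 1 = 27682 = 2^1 · 13841, so s = 1 and d = 13841.
Base 5: x_0 = 5^13841 mod 27683 = 8364. x_0 ∉ {1, 27682} and s = 1, so 5 is a Miller–Rabin witness and 27683 is composite.
Base 11585: x_0 = 11585^13841 mod 27683 = 8945. x_0 ∉ {1, 27682} and s = 1, so 11585 is a Miller–Rabin witness and 27683 is composite.
Base 12518: x_0 = 12518^13841 mod 27683 = 5554. x_0 ∉ {1, 27682} and s = 1, so 12518 is a Miller–Rabin witness and 27683 is composite.
Base 25250: x_0 = 25250^13841 mod 27683 = 7580. x_0 ∉ {1, 27682} and s = 1, so 25250 is a Miller–Rabin witness and 27683 is composite.
The smallest witness among the given bases is 5.

5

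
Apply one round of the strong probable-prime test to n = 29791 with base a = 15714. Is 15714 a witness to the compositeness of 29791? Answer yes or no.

n − 1 = 29790 = 2^1 · 14895, so s = 1 and d = 14895.
x_0 = 15714^14895 mod 29791 = 1.
x_0 = 1, so 15714 is not a witness.

no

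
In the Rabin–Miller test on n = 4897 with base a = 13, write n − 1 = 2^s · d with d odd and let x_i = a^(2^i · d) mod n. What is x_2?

n − 1 = 4896 = 2^5 · 153, so s = 5 and d = 153.
x_0 = 13^153 mod 4897 = 1627.
x_1 = 1627^2 mod 4897 = 2749.
x_2 = 2749^2 mod 4897 = 930.

930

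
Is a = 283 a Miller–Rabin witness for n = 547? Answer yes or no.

no

n − 1 = 546 = 2^1 · 273, so s = 1 and d = 273.
By repeated squaring, 283^273 ≡ 546 (mod 547).
x_0 = 283^273 mod 547 = 546.
x_0 = 546 ≡ −1, so 283 is not a witness.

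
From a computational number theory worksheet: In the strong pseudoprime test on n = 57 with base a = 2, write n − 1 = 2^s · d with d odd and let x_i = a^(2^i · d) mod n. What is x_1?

n − 1 = 56 = 2^3 · 7, so s = 3 and d = 7.
x_0 = 2^7 mod 57 = 14.
x_1 = 14^2 mod 57 = 25.

25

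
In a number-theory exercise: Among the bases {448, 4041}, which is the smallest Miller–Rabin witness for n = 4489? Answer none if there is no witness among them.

none

n − 1 = 4488 = 2^3 · 561, so s = 3 and d = 561.
Base 448: x_0 = 448^561 mod 4489 = 4488. x_0 = 4488 ≡ −1, so 448 is not a witness.
Base 4041: x_0 = 4041^561 mod 4489 = 1. x_0 = 1, so 4041 is not a witness.
No listed base is a witness for 4489.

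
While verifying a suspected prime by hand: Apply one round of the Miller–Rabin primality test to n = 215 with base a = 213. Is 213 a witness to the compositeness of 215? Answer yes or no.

n − 1 = 214 = 2^1 · 107, so s = 1 and d = 107.
x_0 = 213^107 mod 215 = 47.
x_0 ∉ {1, 214} and s = 1, so 213 is a Miller–Rabin witness and 215 is composite.

yes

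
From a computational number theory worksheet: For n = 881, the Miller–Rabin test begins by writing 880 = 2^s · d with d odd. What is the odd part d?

55

Halving: 880 → 440 → 220 → 110 → 55; 55 is odd.
So 880 = 2^4 · 55.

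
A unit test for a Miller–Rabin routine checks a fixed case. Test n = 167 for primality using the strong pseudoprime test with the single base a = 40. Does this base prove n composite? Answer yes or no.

n − 1 = 166 = 2^1 · 83, so s = 1 and d = 83.
x_0 = 40^83 mod 167 = 166.
x_0 = 166 ≡ −1, so 40 is not a witness.

no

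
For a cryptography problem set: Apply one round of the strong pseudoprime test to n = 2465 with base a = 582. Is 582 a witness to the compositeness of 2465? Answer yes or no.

no

n − 1 = 2464 = 2^5 · 77, so s = 5 and d = 77.
x_0 = 582^77 mod 2465 = 1177.
x_0 is neither 1 nor 2464, so continue squaring.
x_1 = 1177^2 mod 2465 = 2464.
x_1 ≡ −1, so 582 is not a witness.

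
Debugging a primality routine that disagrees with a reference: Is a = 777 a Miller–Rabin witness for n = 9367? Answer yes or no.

yes

n − 1 = 9366 = 2^1 · 4683, so s = 1 and d = 4683.
x_0 = 777^4683 mod 9367 = 8846.
x_0 ∉ {1, 9366} and s = 1, so 777 is a Miller–Rabin witness and 9367 is composite.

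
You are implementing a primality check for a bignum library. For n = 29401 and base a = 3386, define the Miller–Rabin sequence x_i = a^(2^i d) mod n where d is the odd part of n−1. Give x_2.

29400

n − 1 = 29400 = 2^3 · 3675, so s = 3 and d = 3675.
x_0 = 3386^3675 mod 29401 = 11360.
x_1 = 11360^2 mod 29401 = 8611.
x_2 = 8611^2 mod 29401 = 29400.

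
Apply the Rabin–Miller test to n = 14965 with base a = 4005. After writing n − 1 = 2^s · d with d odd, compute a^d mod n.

10960

n − 1 = 14964 = 2^2 · 3741, so s = 2 and d = 3741.
4005^3741 mod 14965 = 10960.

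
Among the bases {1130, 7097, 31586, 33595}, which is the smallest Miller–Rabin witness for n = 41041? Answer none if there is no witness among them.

n − 1 = 41040 = 2^4 · 2565, so s = 4 and d = 2565.
Base 1130: x_0 = 1130^2565 mod 41041 = 41040. x_0 = 41040 ≡ −1, so 1130 is not a witness.
Base 7097: x_0 = 7097^2565 mod 41041 = 41040. x_0 = 41040 ≡ −1, so 7097 is not a witness.
Base 31586: x_0 = 31586^2565 mod 41041 = 1. x_0 = 1, so 31586 is not a witness.
Base 33595: x_0 = 33595^2565 mod 41041 = 1. x_0 = 1, so 33595 is not a witness.
No listed base is a witness for 41041.

none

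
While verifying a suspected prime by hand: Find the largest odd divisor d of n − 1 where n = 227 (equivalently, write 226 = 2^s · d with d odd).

113

Halving: 226 → 113; 113 is odd.
So 226 = 2^1 · 113.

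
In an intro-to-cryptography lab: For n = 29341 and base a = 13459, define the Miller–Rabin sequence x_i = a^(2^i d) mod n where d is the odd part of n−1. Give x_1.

n − 1 = 29340 = 2^2 · 7335, so s = 2 and d = 7335.
By repeated squaring, 13459^7335 ≡ 29340 (mod 29341).
x_0 = 29340.
x_1 = 29340^2 mod 29341 = 1.

1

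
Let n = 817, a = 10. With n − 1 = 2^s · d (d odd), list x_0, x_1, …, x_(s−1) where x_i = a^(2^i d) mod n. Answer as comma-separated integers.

n − 1 = 816 = 2^4 · 51, so s = 4 and d = 51.
x_0 = 10^51 mod 817 = 84.
x_1 = 84^2 mod 817 = 520.
x_2 = 520^2 mod 817 = 790.
x_3 = 790^2 mod 817 = 729.

84, 520, 790, 729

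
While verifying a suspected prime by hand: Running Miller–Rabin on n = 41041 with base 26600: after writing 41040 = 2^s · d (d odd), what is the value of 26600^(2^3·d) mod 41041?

29316

n − 1 = 41040 = 2^4 · 2565, so s = 4 and d = 2565.
x_0 = 26600^2565 mod 41041 = 16268.
x_1 = 16268^2 mod 41041 = 15456.
x_2 = 15456^2 mod 41041 = 29316.
x_3 = 29316^2 mod 41041 = 29316.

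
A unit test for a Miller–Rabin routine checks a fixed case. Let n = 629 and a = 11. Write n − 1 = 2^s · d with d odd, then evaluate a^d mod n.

381

n − 1 = 628 = 2^2 · 157, so s = 2 and d = 157.
Repeated squaring mod 629: 11^1 ≡ 11, 11^2 ≡ 121, 11^4 ≡ 174, 11^8 ≡ 84, 11^16 ≡ 137, 11^32 ≡ 528, 11^64 ≡ 137, 11^128 ≡ 528.
157 = 128 + 16 + 8 + 4 + 1, so 11^157 ≡ 528·137·84·174·11 ≡ 381 (mod 629).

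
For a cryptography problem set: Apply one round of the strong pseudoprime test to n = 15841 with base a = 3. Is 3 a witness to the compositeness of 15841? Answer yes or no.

yes

n − 1 = 15840 = 2^5 · 495, so s = 5 and d = 495.
x_0 = 3^495 mod 15841 = 12802.
x_0 is neither 1 nor 15840, so continue squaring.
x_1 = 12802^2 mod 15841 = 218.
x_2 = 218^2 mod 15841 = 1.
x_2 = 1 but x_1 ≠ ±1, a nontrivial square root of 1 — 3 is a witness and 15841 is composite.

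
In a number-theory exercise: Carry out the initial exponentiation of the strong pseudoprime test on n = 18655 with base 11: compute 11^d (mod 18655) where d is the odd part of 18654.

3151

n − 1 = 18654 = 2^1 · 9327, so s = 1 and d = 9327.
11^9327 mod 18655 = 3151.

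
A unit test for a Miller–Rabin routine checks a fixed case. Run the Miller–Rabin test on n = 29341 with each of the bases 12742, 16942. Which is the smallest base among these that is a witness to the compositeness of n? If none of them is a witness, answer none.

16942

n − 1 = 29340 = 2^2 · 7335, so s = 2 and d = 7335.
Base 12742: x_0 = 12742^7335 mod 29341 = 15361. x_0 is neither 1 nor 29340, so continue squaring. x_1 = 15361^2 mod 29341 = 29340. x_1 ≡ −1, so 12742 is not a witness.
Base 16942: x_0 = 16942^7335 mod 29341 = 4330. x_0 is neither 1 nor 29340, so continue squaring. x_1 = 4330^2 mod 29341 = 1. x_1 = 1 but x_0 ≠ ±1, a nontrivial square root of 1 — 16942 is a witness and 29341 is composite.
The smallest witness among the given bases is 16942.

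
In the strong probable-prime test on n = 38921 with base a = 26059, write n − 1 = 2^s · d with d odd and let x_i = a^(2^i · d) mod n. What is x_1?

n − 1 = 38920 = 2^3 · 4865, so s = 3 and d = 4865.
x_0 = 26059^4865 mod 38921 = 38642.
x_1 = 38642^2 mod 38921 = 38920.

38920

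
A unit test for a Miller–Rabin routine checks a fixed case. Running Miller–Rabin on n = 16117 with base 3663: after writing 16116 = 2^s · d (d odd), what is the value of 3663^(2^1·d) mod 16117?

n − 1 = 16116 = 2^2 · 4029, so s = 2 and d = 4029.
x_0 = 3663^4029 mod 16117 = 10671.
x_1 = 10671^2 mod 16117 = 3636.

3636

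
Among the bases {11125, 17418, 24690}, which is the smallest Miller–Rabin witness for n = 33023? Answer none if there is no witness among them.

n − 1 = 33022 = 2^1 · 16511, so s = 1 and d = 16511.
Base 11125: x_0 = 11125^16511 mod 33023 = 33022. x_0 = 33022 ≡ −1, so 11125 is not a witness.
Base 17418: x_0 = 17418^16511 mod 33023 = 33022. x_0 = 33022 ≡ −1, so 17418 is not a witness.
Base 24690: x_0 = 24690^16511 mod 33023 = 1. x_0 = 1, so 24690 is not a witness.
No listed base is a witness for 33023.

none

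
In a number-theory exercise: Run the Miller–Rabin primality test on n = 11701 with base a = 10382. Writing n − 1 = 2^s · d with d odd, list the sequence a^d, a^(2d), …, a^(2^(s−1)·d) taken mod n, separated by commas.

1, 1

n − 1 = 11700 = 2^2 · 2925, so s = 2 and d = 2925.
x_0 = 10382^2925 mod 11701 = 1.
x_1 = 1^2 mod 11701 = 1.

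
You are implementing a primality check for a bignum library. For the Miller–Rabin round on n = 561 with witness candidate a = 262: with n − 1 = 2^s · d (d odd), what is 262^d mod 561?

496

n − 1 = 560 = 2^4 · 35, so s = 4 and d = 35.
Repeated squaring mod 561: 262^1 ≡ 262, 262^2 ≡ 202, 262^4 ≡ 412, 262^8 ≡ 322, 262^16 ≡ 460, 262^32 ≡ 103.
35 = 32 + 2 + 1, so 262^35 ≡ 103·202·262 ≡ 496 (mod 561).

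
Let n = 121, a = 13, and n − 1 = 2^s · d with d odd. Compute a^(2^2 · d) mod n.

n − 1 = 120 = 2^3 · 15, so s = 3 and d = 15.
Repeated squaring mod 121: 13^1 ≡ 13, 13^2 ≡ 48, 13^4 ≡ 5, 13^8 ≡ 25.
15 = 8 + 4 + 2 + 1, so 13^15 ≡ 25·5·48·13 ≡ 76 (mod 121).
x_0 = 76.
x_1 = 76^2 mod 121 = 89.
x_2 = 89^2 mod 121 = 56.

56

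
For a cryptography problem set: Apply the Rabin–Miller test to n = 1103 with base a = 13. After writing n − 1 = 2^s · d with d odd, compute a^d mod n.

n − 1 = 1102 = 2^1 · 551, so s = 1 and d = 551.
13^551 mod 1103 = 1102.

1102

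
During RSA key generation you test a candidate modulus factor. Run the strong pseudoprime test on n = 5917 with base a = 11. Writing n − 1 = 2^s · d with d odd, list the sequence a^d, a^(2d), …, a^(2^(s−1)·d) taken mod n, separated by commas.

n − 1 = 5916 = 2^2 · 1479, so s = 2 and d = 1479.
x_0 = 11^1479 mod 5917 = 3771.
x_1 = 3771^2 mod 5917 = 1890.

3771, 1890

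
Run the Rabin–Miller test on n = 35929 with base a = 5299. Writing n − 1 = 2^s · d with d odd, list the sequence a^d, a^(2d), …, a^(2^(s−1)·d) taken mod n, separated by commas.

n − 1 = 35928 = 2^3 · 4491, so s = 3 and d = 4491.
x_0 = 5299^4491 mod 35929 = 2509.
x_1 = 2509^2 mod 35929 = 7506.
x_2 = 7506^2 mod 35929 = 3364.

2509, 7506, 3364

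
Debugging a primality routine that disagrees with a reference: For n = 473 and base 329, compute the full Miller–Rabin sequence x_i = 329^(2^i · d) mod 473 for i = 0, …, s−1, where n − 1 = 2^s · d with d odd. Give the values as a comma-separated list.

n − 1 = 472 = 2^3 · 59, so s = 3 and d = 59.
x_0 = 329^59 mod 473 = 175.
x_1 = 175^2 mod 473 = 353.
x_2 = 353^2 mod 473 = 210.

175, 353, 210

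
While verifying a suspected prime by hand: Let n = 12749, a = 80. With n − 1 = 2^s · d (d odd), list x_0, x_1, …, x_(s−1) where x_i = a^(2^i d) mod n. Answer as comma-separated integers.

n − 1 = 12748 = 2^2 · 3187, so s = 2 and d = 3187.
x_0 = 80^3187 mod 12749 = 4640.
x_1 = 4640^2 mod 12749 = 9288.

4640, 9288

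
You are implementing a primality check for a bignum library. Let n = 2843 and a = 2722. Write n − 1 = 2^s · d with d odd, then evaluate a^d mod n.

2842

n − 1 = 2842 = 2^1 · 1421, so s = 1 and d = 1421.
2722^1421 mod 2843 = 2842.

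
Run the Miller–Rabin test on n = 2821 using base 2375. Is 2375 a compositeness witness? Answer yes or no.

no

n − 1 = 2820 = 2^2 · 705, so s = 2 and d = 705.
x_0 = 2375^705 mod 2821 = 1.
x_0 = 1, so 2375 is not a witness.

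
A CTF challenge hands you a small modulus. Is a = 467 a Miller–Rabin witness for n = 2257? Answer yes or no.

no

n − 1 = 2256 = 2^4 · 141, so s = 4 and d = 141.
x_0 = 467^141 mod 2257 = 1819.
x_0 is neither 1 nor 2256, so continue squaring.
x_1 = 1819^2 mod 2257 = 2256.
x_1 ≡ −1, so 467 is not a witness.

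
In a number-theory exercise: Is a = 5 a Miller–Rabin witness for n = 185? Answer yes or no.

yes

n − 1 = 184 = 2^3 · 23, so s = 3 and d = 23.
x_0 = 5^23 mod 185 = 20.
x_0 is neither 1 nor 184, so continue squaring.
x_1 = 20^2 mod 185 = 30.
x_2 = 30^2 mod 185 = 160.
Reached i = s−1 = 2 without hitting −1: 5 is a Miller–Rabin witness and 185 is composite.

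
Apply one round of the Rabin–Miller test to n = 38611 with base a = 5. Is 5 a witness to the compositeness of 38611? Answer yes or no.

no

n − 1 = 38610 = 2^1 · 19305, so s = 1 and d = 19305.
Repeated squaring mod 38611: 5^1 ≡ 5, 5^2 ≡ 25, 5^4 ≡ 625, 5^8 ≡ 4515, 5^16 ≡ 37228, 5^32 ≡ 20750, 5^64 ≡ 11239, 5^128 ≡ 18540, 5^256 ≡ 16478, 5^512 ≡ 11932, 5^1024 ≡ 13867, 5^2048 ≡ 10909, 5^4096 ≡ 7179, 5^8192 ≡ 30967, 5^16384 ≡ 12293.
19305 = 16384 + 2048 + 512 + 256 + 64 + 32 + 8 + 1, so 5^19305 ≡ 12293·10909·11932·16478·11239·20750·4515·5 ≡ 1 (mod 38611).
x_0 = 5^19305 mod 38611 = 1.
x_0 = 1, so 5 is not a witness.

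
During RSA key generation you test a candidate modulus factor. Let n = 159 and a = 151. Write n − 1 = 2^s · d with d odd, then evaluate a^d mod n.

n − 1 = 158 = 2^1 · 79, so s = 1 and d = 79.
151^79 mod 159 = 61.

61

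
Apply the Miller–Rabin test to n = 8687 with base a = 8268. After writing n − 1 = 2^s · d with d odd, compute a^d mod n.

n − 1 = 8686 = 2^1 · 4343, so s = 1 and d = 4343.
8268^4343 mod 8687 = 8310.

8310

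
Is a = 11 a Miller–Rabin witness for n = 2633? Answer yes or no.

no

n − 1 = 2632 = 2^3 · 329, so s = 3 and d = 329.
Repeated squaring mod 2633: 11^1 ≡ 11, 11^2 ≡ 121, 11^4 ≡ 1476, 11^8 ≡ 1085, 11^16 ≡ 274, 11^32 ≡ 1352, 11^64 ≡ 602, 11^128 ≡ 1683, 11^256 ≡ 2014.
329 = 256 + 64 + 8 + 1, so 11^329 ≡ 2014·602·1085·11 ≡ 2632 (mod 2633).
x_0 = 11^329 mod 2633 = 2632.
x_0 = 2632 ≡ −1, so 11 is not a witness.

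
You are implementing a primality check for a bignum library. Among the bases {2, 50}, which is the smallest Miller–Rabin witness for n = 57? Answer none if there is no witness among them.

2

n − 1 = 56 = 2^3 · 7, so s = 3 and d = 7.
Base 2: x_0 = 2^7 mod 57 = 14. x_0 is neither 1 nor 56, so continue squaring. x_1 = 14^2 mod 57 = 25. x_2 = 25^2 mod 57 = 55. Reached i = s−1 = 2 without hitting −1: 2 is a Miller–Rabin witness and 57 is composite.
Base 50: x_0 = 50^7 mod 57 = 50. x_0 is neither 1 nor 56, so continue squaring. x_1 = 50^2 mod 57 = 49. x_2 = 49^2 mod 57 = 7. Reached i = s−1 = 2 without hitting −1: 50 is a Miller–Rabin witness and 57 is composite.
The smallest witness among the given bases is 2.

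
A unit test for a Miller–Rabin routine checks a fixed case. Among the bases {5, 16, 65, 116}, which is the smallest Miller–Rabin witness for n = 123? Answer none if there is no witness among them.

n − 1 = 122 = 2^1 · 61, so s = 1 and d = 61.
Base 5: x_0 = 5^61 mod 123 = 5. x_0 ∉ {1, 122} and s = 1, so 5 is a Miller–Rabin witness and 123 is composite.
Base 16: x_0 = 16^61 mod 123 = 16. x_0 ∉ {1, 122} and s = 1, so 16 is a Miller–Rabin witness and 123 is composite.
Base 65: x_0 = 65^61 mod 123 = 17. x_0 ∉ {1, 122} and s = 1, so 65 is a Miller–Rabin witness and 123 is composite.
Base 116: x_0 = 116^61 mod 123 = 89. x_0 ∉ {1, 122} and s = 1, so 116 is a Miller–Rabin witness and 123 is composite.
The smallest witness among the given bases is 5.

5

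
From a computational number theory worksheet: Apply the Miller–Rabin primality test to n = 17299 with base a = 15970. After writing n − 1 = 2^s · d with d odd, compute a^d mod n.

n − 1 = 17298 = 2^1 · 8649, so s = 1 and d = 8649.
15970^8649 mod 17299 = 17298.

17298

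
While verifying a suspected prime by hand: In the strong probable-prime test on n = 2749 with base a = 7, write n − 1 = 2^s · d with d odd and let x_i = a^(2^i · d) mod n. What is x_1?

2748

n − 1 = 2748 = 2^2 · 687, so s = 2 and d = 687.
Repeated squaring mod 2749: 7^1 ≡ 7, 7^2 ≡ 49, 7^4 ≡ 2401, 7^8 ≡ 148, 7^16 ≡ 2661, 7^32 ≡ 2246, 7^64 ≡ 101, 7^128 ≡ 1954, 7^256 ≡ 2504, 7^512 ≡ 2296.
687 = 512 + 128 + 32 + 8 + 4 + 2 + 1, so 7^687 ≡ 2296·1954·2246·148·2401·49·7 ≡ 640 (mod 2749).
x_0 = 640.
x_1 = 640^2 mod 2749 = 2748.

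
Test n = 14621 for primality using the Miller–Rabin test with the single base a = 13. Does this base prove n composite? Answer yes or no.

n − 1 = 14620 = 2^2 · 3655, so s = 2 and d = 3655.
x_0 = 13^3655 mod 14621 = 14620.
x_0 = 14620 ≡ −1, so 13 is not a witness.

no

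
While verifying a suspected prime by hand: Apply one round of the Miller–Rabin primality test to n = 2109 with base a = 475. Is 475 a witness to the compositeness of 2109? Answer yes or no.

n − 1 = 2108 = 2^2 · 527, so s = 2 and d = 527.
x_0 = 475^527 mod 2109 = 931.
x_0 is neither 1 nor 2108, so continue squaring.
x_1 = 931^2 mod 2109 = 2071.
Reached i = s−1 = 1 without hitting −1: 475 is a Miller–Rabin witness and 2109 is composite.

yes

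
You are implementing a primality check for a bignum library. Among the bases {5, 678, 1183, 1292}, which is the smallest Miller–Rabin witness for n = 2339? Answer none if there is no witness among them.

none

n − 1 = 2338 = 2^1 · 1169, so s = 1 and d = 1169.
Base 5: x_0 = 5^1169 mod 2339 = 1. x_0 = 1, so 5 is not a witness.
Base 678: x_0 = 678^1169 mod 2339 = 1. x_0 = 1, so 678 is not a witness.
Base 1183: x_0 = 1183^1169 mod 2339 = 2338. x_0 = 2338 ≡ −1, so 1183 is not a witness.
Base 1292: x_0 = 1292^1169 mod 2339 = 2338. x_0 = 2338 ≡ −1, so 1292 is not a witness.
No listed base is a witness for 2339.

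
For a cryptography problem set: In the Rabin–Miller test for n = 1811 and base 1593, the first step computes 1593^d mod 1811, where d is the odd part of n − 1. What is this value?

n − 1 = 1810 = 2^1 · 905, so s = 1 and d = 905.
1593^905 mod 1811 = 1810.

1810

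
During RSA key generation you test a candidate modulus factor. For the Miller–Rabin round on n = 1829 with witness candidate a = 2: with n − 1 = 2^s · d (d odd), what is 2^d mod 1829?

n − 1 = 1828 = 2^2 · 457, so s = 2 and d = 457.
By repeated squaring, 2^457 ≡ 655 (mod 1829).

655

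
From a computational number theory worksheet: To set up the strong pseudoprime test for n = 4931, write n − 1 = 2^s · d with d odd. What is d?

2465

Halving: 4930 → 2465; 2465 is odd.
So 4930 = 2^1 · 2465.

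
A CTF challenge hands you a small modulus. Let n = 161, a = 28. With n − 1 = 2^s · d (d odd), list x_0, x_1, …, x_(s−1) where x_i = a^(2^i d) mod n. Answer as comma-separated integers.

n − 1 = 160 = 2^5 · 5, so s = 5 and d = 5.
x_0 = 28^5 mod 161 = 112.
x_1 = 112^2 mod 161 = 147.
x_2 = 147^2 mod 161 = 35.
x_3 = 35^2 mod 161 = 98.
x_4 = 98^2 mod 161 = 105.

112, 147, 35, 98, 105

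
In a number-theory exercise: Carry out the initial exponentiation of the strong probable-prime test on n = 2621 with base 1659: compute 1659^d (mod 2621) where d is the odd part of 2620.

n − 1 = 2620 = 2^2 · 655, so s = 2 and d = 655.
1659^655 mod 2621 = 472.

472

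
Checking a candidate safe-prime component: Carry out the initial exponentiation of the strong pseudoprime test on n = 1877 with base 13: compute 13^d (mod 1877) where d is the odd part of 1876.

137

n − 1 = 1876 = 2^2 · 469, so s = 2 and d = 469.
Repeated squaring mod 1877: 13^1 ≡ 13, 13^2 ≡ 169, 13^4 ≡ 406, 13^8 ≡ 1537, 13^16 ≡ 1103, 13^32 ≡ 313, 13^64 ≡ 365, 13^128 ≡ 1835, 13^256 ≡ 1764.
469 = 256 + 128 + 64 + 16 + 4 + 1, so 13^469 ≡ 1764·1835·365·1103·406·13 ≡ 137 (mod 1877).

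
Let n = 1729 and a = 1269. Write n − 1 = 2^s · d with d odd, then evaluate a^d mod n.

n − 1 = 1728 = 2^6 · 27, so s = 6 and d = 27.
1269^27 mod 1729 = 512.

512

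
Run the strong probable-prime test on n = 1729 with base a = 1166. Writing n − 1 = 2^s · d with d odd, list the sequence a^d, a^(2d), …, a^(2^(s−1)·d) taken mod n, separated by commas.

1, 1, 1, 1, 1, 1

n − 1 = 1728 = 2^6 · 27, so s = 6 and d = 27.
x_0 = 1166^27 mod 1729 = 1.
x_1 = 1^2 mod 1729 = 1.
x_2 = 1^2 mod 1729 = 1.
x_3 = 1^2 mod 1729 = 1.
x_4 = 1^2 mod 1729 = 1.
x_5 = 1^2 mod 1729 = 1.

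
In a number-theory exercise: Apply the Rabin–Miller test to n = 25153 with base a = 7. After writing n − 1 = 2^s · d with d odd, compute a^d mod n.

11959

n − 1 = 25152 = 2^6 · 393, so s = 6 and d = 393.
7^393 mod 25153 = 11959.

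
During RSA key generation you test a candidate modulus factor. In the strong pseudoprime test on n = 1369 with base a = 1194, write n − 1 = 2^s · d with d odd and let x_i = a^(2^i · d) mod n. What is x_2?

n − 1 = 1368 = 2^3 · 171, so s = 3 and d = 171.
x_0 = 1194^171 mod 1369 = 1074.
x_1 = 1074^2 mod 1369 = 778.
x_2 = 778^2 mod 1369 = 186.

186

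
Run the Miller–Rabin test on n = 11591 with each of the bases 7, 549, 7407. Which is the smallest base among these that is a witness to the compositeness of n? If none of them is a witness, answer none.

n − 1 = 11590 = 2^1 · 5795, so s = 1 and d = 5795.
Base 7: x_0 = 7^5795 mod 11591 = 1725. x_0 ∉ {1, 11590} and s = 1, so 7 is a Miller–Rabin witness and 11591 is composite.
Base 549: x_0 = 549^5795 mod 11591 = 9802. x_0 ∉ {1, 11590} and s = 1, so 549 is a Miller–Rabin witness and 11591 is composite.
Base 7407: x_0 = 7407^5795 mod 11591 = 9811. x_0 ∉ {1, 11590} and s = 1, so 7407 is a Miller–Rabin witness and 11591 is composite.
The smallest witness among the given bases is 7.

7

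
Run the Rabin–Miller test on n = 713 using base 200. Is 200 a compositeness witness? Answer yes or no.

n − 1 = 712 = 2^3 · 89, so s = 3 and d = 89.
By repeated squaring, 200^89 ≡ 361 (mod 713).
x_0 = 200^89 mod 713 = 361.
x_0 is neither 1 nor 712, so continue squaring.
x_1 = 361^2 mod 713 = 555.
x_2 = 555^2 mod 713 = 9.
Reached i = s−1 = 2 without hitting −1: 200 is a Miller–Rabin witness and 713 is composite.

yes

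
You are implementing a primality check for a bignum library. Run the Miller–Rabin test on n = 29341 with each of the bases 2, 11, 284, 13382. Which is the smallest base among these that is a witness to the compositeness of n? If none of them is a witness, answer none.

n − 1 = 29340 = 2^2 · 7335, so s = 2 and d = 7335.
Base 2: x_0 = 2^7335 mod 29341 = 26424. x_0 is neither 1 nor 29340, so continue squaring. x_1 = 26424^2 mod 29341 = 29340. x_1 ≡ −1, so 2 is not a witness.
Base 11: x_0 = 11^7335 mod 29341 = 1331. x_0 is neither 1 nor 29340, so continue squaring. x_1 = 1331^2 mod 29341 = 11101. Reached i = s−1 = 1 without hitting −1: 11 is a Miller–Rabin witness and 29341 is composite.
Base 284: x_0 = 284^7335 mod 29341 = 12394. x_0 is neither 1 nor 29340, so continue squaring. x_1 = 12394^2 mod 29341 = 11101. Reached i = s−1 = 1 without hitting −1: 284 is a Miller–Rabin witness and 29341 is composite.
Base 13382: x_0 = 13382^7335 mod 29341 = 16908. x_0 is neither 1 nor 29340, so continue squaring. x_1 = 16908^2 mod 29341 = 11101. Reached i = s−1 = 1 without hitting −1: 13382 is a Miller–Rabin witness and 29341 is composite.
The smallest witness among the given bases is 11.

11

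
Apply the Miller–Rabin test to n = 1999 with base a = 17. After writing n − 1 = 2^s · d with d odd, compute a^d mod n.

n − 1 = 1998 = 2^1 · 999, so s = 1 and d = 999.
17^999 mod 1999 = 1998.

1998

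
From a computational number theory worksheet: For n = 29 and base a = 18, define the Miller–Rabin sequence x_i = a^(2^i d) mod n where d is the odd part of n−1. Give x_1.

n − 1 = 28 = 2^2 · 7, so s = 2 and d = 7.
x_0 = 18^7 mod 29 = 17.
x_1 = 17^2 mod 29 = 28.

28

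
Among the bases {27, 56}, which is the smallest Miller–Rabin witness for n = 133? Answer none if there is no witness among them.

56

n − 1 = 132 = 2^2 · 33, so s = 2 and d = 33.
Base 27: x_0 = 27^33 mod 133 = 132. x_0 = 132 ≡ −1, so 27 is not a witness.
Base 56: x_0 = 56^33 mod 133 = 56. x_0 is neither 1 nor 132, so continue squaring. x_1 = 56^2 mod 133 = 77. Reached i = s−1 = 1 without hitting −1: 56 is a Miller–Rabin witness and 133 is composite.
The smallest witness among the given bases is 56.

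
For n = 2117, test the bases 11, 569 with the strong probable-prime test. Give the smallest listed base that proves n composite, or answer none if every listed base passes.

n − 1 = 2116 = 2^2 · 529, so s = 2 and d = 529.
Base 11: x_0 = 11^529 mod 2117 = 599. x_0 is neither 1 nor 2116, so continue squaring. x_1 = 599^2 mod 2117 = 1028. Reached i = s−1 = 1 without hitting −1: 11 is a Miller–Rabin witness and 2117 is composite.
Base 569: x_0 = 569^529 mod 2117 = 1924. x_0 is neither 1 nor 2116, so continue squaring. x_1 = 1924^2 mod 2117 = 1260. Reached i = s−1 = 1 without hitting −1: 569 is a Miller–Rabin witness and 2117 is composite.
The smallest witness among the given bases is 11.

11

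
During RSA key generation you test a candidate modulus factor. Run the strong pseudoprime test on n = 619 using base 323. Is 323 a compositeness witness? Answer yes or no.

no

n − 1 = 618 = 2^1 · 309, so s = 1 and d = 309.
x_0 = 323^309 mod 619 = 1.
x_0 = 1, so 323 is not a witness.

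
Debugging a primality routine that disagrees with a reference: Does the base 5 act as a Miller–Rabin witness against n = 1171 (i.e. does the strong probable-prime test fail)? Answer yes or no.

no

n − 1 = 1170 = 2^1 · 585, so s = 1 and d = 585.
x_0 = 5^585 mod 1171 = 1.
x_0 = 1, so 5 is not a witness.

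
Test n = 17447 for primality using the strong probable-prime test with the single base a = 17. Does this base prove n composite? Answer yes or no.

yes

n − 1 = 17446 = 2^1 · 8723, so s = 1 and d = 8723.
Repeated squaring mod 17447: 17^1 ≡ 17, 17^2 ≡ 289, 17^4 ≡ 13733, 17^8 ≡ 10666, 17^16 ≡ 9116, 17^32 ≡ 1395, 17^64 ≡ 9408, 17^128 ≡ 1833, 17^256 ≡ 10065, 17^512 ≡ 6943, 17^1024 ≡ 16635, 17^2048 ≡ 13805, 17^4096 ≡ 4444, 17^8192 ≡ 16579.
8723 = 8192 + 512 + 16 + 2 + 1, so 17^8723 ≡ 16579·6943·9116·289·17 ≡ 12440 (mod 17447).
x_0 = 17^8723 mod 17447 = 12440.
x_0 ∉ {1, 17446} and s = 1, so 17 is a Miller–Rabin witness and 17447 is composite.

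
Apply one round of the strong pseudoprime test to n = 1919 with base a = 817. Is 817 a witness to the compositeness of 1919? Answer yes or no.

yes

n − 1 = 1918 = 2^1 · 959, so s = 1 and d = 959.
Repeated squaring mod 1919: 817^1 ≡ 817, 817^2 ≡ 1596, 817^4 ≡ 703, 817^8 ≡ 1026, 817^16 ≡ 1064, 817^32 ≡ 1805, 817^64 ≡ 1482, 817^128 ≡ 988, 817^256 ≡ 1292, 817^512 ≡ 1653.
959 = 512 + 256 + 128 + 32 + 16 + 8 + 4 + 2 + 1, so 817^959 ≡ 1653·1292·988·1805·1064·1026·703·1596·817 ≡ 1558 (mod 1919).
x_0 = 817^959 mod 1919 = 1558.
x_0 ∉ {1, 1918} and s = 1, so 817 is a Miller–Rabin witness and 1919 is composite.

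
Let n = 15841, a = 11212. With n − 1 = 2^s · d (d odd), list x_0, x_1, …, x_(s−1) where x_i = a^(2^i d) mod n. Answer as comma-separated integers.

8896, 13021, 218, 1, 1

n − 1 = 15840 = 2^5 · 495, so s = 5 and d = 495.
x_0 = 11212^495 mod 15841 = 8896.
x_1 = 8896^2 mod 15841 = 13021.
x_2 = 13021^2 mod 15841 = 218.
x_3 = 218^2 mod 15841 = 1.
x_4 = 1^2 mod 15841 = 1.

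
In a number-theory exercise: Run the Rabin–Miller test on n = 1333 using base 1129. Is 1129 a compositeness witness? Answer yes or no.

n − 1 = 1332 = 2^2 · 333, so s = 2 and d = 333.
x_0 = 1129^333 mod 1333 = 709.
x_0 is neither 1 nor 1332, so continue squaring.
x_1 = 709^2 mod 1333 = 140.
Reached i = s−1 = 1 without hitting −1: 1129 is a Miller–Rabin witness and 1333 is composite.

yes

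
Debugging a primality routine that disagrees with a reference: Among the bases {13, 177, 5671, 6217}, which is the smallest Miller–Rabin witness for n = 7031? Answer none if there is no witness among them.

13

n − 1 = 7030 = 2^1 · 3515, so s = 1 and d = 3515.
Base 13: x_0 = 13^3515 mod 7031 = 6313. x_0 ∉ {1, 7030} and s = 1, so 13 is a Miller–Rabin witness and 7031 is composite.
Base 177: x_0 = 177^3515 mod 7031 = 2135. x_0 ∉ {1, 7030} and s = 1, so 177 is a Miller–Rabin witness and 7031 is composite.
Base 5671: x_0 = 5671^3515 mod 7031 = 1432. x_0 ∉ {1, 7030} and s = 1, so 5671 is a Miller–Rabin witness and 7031 is composite.
Base 6217: x_0 = 6217^3515 mod 7031 = 5079. x_0 ∉ {1, 7030} and s = 1, so 6217 is a Miller–Rabin witness and 7031 is composite.
The smallest witness among the given bases is 13.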